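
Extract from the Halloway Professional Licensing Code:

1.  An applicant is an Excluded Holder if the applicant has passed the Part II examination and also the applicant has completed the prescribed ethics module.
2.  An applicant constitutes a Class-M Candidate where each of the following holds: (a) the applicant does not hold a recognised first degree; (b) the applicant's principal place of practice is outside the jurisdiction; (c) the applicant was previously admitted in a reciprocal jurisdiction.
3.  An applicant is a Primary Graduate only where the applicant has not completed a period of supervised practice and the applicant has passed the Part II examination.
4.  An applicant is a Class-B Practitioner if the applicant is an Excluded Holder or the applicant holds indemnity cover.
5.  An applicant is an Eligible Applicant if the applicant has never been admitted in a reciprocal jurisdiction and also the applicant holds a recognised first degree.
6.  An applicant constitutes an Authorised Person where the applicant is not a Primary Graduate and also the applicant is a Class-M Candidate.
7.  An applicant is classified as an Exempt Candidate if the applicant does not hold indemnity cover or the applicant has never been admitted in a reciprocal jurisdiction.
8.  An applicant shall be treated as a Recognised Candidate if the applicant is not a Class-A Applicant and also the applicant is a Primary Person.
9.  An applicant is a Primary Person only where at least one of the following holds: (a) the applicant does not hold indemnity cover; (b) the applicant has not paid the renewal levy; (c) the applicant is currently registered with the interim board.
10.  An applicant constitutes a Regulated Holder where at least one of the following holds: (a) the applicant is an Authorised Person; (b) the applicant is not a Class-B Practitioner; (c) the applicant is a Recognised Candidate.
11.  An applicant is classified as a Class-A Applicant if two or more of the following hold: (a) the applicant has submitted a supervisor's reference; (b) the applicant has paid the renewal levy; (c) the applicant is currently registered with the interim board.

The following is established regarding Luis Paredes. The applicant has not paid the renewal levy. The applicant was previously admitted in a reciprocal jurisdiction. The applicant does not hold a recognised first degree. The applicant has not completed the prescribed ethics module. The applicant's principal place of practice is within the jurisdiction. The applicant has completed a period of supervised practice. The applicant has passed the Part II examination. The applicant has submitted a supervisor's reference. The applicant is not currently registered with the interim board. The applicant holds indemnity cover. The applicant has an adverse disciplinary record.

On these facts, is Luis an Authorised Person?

Under paragraph 3: the applicant has not completed a period of supervised practice? no; and the applicant has passed the Part II examination? yes. So the applicant is not a Primary Graduate.
Under paragraph 2: the applicant does not hold a recognised first degree? yes; and the applicant's principal place of practice is outside the jurisdiction? no; and the applicant was previously admitted in a reciprocal jurisdiction? yes. So the applicant is not a Class-M Candidate.
Under paragraph 6: not a Primary Graduate (paragraph 3)? yes; and Class-M Candidate (paragraph 2)? no. So the applicant is not an Authorised Person.

No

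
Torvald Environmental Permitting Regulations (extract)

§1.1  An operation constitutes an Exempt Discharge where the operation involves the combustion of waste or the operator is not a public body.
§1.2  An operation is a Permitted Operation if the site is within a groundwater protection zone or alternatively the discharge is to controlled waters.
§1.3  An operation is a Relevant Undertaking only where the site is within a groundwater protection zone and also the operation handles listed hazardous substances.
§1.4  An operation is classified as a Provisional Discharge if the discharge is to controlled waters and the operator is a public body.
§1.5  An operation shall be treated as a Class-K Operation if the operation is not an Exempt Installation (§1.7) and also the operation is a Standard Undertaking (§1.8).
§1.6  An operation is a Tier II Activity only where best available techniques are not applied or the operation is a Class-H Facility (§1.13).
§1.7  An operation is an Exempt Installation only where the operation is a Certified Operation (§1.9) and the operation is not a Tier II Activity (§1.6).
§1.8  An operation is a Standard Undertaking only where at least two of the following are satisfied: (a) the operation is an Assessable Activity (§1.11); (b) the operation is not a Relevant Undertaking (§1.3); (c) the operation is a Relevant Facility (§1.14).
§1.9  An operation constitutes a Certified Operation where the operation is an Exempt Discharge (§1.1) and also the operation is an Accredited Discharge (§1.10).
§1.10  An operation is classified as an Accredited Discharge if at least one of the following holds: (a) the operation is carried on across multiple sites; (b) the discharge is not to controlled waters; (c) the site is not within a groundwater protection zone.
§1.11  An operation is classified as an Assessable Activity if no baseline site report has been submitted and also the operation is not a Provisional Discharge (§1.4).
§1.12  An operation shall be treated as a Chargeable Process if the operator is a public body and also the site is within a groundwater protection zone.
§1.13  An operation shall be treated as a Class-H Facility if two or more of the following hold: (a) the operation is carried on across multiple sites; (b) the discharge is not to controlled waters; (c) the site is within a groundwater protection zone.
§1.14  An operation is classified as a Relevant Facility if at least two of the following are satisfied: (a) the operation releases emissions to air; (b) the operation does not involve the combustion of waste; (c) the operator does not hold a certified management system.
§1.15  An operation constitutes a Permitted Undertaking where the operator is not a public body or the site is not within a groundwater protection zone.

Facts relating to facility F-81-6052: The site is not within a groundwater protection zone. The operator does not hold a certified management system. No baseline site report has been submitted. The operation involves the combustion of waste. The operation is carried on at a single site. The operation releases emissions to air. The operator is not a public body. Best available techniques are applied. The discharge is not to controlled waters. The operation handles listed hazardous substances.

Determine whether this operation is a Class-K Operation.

§1.1 — Exempt Discharge: [the operation involves the combustion of waste? yes] OR [the operator is not a public body? yes] → satisfied.
§1.10 — Accredited Discharge: [the operation is carried on across multiple sites? no] OR [the discharge is not to controlled waters? yes] OR [the site is not within a groundwater protection zone? yes] → satisfied.
§1.9 — Certified Operation: [Exempt Discharge (§1.1)? yes] AND [Accredited Discharge (§1.10)? yes] → satisfied.
§1.13 — Class-H Facility: the operation is carried on across multiple sites? no; the discharge is not to controlled waters? yes; the site is within a groundwater protection zone? no — 1 of 3 hold (need ≥2) → not satisfied.
§1.6 — Tier II Activity: [best available techniques are not applied? no] OR [Class-H Facility (§1.13)? no] → not satisfied.
§1.7 — Exempt Installation: [Certified Operation (§1.9)? yes] AND [not a Tier II Activity (§1.6)? yes] → satisfied.
§1.4 — Provisional Discharge: [the discharge is to controlled waters? no] AND [the operator is a public body? no] → not satisfied.
§1.11 — Assessable Activity: [no baseline site report has been submitted? yes] AND [not a Provisional Discharge (§1.4)? yes] → satisfied.
§1.3 — Relevant Undertaking: [the site is within a groundwater protection zone? no] AND [the operation handles listed hazardous substances? yes] → not satisfied.
§1.14 — Relevant Facility: the operation releases emissions to air? yes; the operation does not involve the combustion of waste? no; the operator does not hold a certified management system? yes — 2 of 3 hold (need ≥2) → satisfied.
§1.8 — Standard Undertaking: Assessable Activity (§1.11)? yes; not a Relevant Undertaking (§1.3)? yes; Relevant Facility (§1.14)? yes — 3 of 3 hold (need ≥2) → satisfied.
§1.5 — Class-K Operation: [not an Exempt Installation (§1.7)? no] AND [Standard Undertaking (§1.8)? yes] → not satisfied.

No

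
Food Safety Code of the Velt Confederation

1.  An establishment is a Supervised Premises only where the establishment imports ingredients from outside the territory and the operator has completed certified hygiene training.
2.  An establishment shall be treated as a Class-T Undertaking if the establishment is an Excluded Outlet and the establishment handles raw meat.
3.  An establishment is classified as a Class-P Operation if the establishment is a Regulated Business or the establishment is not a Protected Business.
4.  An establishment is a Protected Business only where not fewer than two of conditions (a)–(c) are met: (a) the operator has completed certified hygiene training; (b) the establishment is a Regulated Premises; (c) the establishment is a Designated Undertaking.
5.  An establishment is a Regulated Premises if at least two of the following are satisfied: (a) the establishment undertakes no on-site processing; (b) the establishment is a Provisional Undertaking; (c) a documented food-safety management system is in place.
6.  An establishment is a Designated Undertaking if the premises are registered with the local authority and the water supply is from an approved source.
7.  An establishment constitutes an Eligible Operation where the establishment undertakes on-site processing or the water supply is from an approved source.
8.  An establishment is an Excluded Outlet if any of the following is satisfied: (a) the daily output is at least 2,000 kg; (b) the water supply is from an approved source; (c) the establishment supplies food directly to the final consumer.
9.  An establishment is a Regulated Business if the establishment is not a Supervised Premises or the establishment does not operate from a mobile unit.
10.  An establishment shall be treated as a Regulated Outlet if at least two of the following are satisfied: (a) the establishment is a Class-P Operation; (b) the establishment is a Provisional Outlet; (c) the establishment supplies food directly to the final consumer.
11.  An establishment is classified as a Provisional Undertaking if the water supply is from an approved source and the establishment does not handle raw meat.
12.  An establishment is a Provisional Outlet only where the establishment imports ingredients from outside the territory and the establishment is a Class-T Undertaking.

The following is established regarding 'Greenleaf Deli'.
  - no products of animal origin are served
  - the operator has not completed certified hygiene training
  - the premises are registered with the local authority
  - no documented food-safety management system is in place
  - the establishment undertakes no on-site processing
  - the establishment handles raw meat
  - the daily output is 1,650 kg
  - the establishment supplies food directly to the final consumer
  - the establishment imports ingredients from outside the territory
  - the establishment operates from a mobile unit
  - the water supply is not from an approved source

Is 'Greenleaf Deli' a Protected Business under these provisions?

No

paragraph 11 — Provisional Undertaking: [the water supply is from an approved source? no] AND [the establishment does not handle raw meat? no] → not satisfied.
paragraph 5 — Regulated Premises: the establishment undertakes no on-site processing? yes; Provisional Undertaking (paragraph 11)? no; a documented food-safety management system is in place? no — 1 of 3 hold (need ≥2) → not satisfied.
paragraph 6 — Designated Undertaking: [the premises are registered with the local authority? yes] AND [the water supply is from an approved source? no] → not satisfied.
paragraph 4 — Protected Business: the operator has completed certified hygiene training? no; Regulated Premises (paragraph 5)? no; Designated Undertaking (paragraph 6)? no — 0 of 3 hold (need ≥2) → not satisfied.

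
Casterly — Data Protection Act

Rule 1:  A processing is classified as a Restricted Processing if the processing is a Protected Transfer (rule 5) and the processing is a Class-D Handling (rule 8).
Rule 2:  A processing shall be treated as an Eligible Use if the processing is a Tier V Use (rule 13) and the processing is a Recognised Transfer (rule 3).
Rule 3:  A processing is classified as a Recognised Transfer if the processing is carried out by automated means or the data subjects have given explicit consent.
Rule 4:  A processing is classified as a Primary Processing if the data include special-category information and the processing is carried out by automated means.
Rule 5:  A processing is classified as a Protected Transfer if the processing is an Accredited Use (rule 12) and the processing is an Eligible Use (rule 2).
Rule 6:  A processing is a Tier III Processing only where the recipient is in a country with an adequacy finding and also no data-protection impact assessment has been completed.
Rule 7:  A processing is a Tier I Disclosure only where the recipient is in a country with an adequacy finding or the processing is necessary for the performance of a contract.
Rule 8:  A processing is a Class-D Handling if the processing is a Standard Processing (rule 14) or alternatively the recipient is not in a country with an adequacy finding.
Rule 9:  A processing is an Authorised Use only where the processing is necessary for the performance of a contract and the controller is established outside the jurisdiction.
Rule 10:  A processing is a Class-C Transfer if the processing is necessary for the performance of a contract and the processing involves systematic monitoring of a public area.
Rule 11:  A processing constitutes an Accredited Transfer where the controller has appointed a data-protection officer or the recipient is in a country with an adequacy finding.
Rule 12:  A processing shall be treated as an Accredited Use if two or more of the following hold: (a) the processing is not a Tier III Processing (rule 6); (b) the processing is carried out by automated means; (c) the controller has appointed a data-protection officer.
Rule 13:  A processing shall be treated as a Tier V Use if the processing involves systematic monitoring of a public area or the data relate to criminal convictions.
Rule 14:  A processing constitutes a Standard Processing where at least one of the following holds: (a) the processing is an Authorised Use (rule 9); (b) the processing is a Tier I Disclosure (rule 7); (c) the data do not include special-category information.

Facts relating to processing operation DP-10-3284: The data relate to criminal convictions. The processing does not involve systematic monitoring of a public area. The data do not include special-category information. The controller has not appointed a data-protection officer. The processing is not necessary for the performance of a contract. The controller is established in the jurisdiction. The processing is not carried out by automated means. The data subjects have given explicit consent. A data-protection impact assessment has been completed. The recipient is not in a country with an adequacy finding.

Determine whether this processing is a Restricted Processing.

rule 6 — Tier III Processing: [the recipient is in a country with an adequacy finding? no] AND [no data-protection impact assessment has been completed? no] → not satisfied.
rule 12 — Accredited Use: not a Tier III Processing (rule 6)? yes; the processing is carried out by automated means? no; the controller has appointed a data-protection officer? no — 1 of 3 hold (need ≥2) → not satisfied.
rule 13 — Tier V Use: [the processing involves systematic monitoring of a public area? no] OR [the data relate to criminal convictions? yes] → satisfied.
rule 3 — Recognised Transfer: [the processing is carried out by automated means? no] OR [the data subjects have given explicit consent? yes] → satisfied.
rule 2 — Eligible Use: [Tier V Use (rule 13)? yes] AND [Recognised Transfer (rule 3)? yes] → satisfied.
rule 5 — Protected Transfer: [Accredited Use (rule 12)? no] AND [Eligible Use (rule 2)? yes] → not satisfied.
rule 9 — Authorised Use: [the processing is necessary for the performance of a contract? no] AND [the controller is established outside the jurisdiction? no] → not satisfied.
rule 7 — Tier I Disclosure: [the recipient is in a country with an adequacy finding? no] OR [the processing is necessary for the performance of a contract? no] → not satisfied.
rule 14 — Standard Processing: [Authorised Use (rule 9)? no] OR [Tier I Disclosure (rule 7)? no] OR [the data do not include special-category information? yes] → satisfied.
rule 8 — Class-D Handling: [Standard Processing (rule 14)? yes] OR [the recipient is not in a country with an adequacy finding? yes] → satisfied.
rule 1 — Restricted Processing: [Protected Transfer (rule 5)? no] AND [Class-D Handling (rule 8)? yes] → not satisfied.

No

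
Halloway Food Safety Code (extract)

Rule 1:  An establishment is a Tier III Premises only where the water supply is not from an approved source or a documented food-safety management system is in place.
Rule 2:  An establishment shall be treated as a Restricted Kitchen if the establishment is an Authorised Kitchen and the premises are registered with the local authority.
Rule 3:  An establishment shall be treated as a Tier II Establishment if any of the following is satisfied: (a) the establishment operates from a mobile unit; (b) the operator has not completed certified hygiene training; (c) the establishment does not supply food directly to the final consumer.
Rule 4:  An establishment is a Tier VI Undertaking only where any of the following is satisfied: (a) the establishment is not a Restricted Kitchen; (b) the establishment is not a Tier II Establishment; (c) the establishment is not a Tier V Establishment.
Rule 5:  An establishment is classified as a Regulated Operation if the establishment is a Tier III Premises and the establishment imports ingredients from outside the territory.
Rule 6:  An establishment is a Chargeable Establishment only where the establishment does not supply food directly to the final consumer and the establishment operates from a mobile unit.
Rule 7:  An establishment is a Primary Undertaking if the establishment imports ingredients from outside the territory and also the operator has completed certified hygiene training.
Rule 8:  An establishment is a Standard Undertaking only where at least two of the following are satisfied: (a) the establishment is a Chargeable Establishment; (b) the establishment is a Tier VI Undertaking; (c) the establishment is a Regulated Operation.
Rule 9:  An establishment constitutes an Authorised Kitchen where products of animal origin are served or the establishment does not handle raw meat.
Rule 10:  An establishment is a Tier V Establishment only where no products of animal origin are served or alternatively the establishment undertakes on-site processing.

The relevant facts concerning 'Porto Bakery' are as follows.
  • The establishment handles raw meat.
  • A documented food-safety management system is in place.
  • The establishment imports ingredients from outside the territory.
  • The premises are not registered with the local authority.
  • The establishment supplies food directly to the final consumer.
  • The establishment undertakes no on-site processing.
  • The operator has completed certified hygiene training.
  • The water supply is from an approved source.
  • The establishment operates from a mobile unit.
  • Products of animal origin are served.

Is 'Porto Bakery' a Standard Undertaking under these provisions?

rule 6 — Chargeable Establishment: [the establishment does not supply food directly to the final consumer? no] AND [the establishment operates from a mobile unit? yes] → not satisfied.
rule 9 — Authorised Kitchen: [products of animal origin are served? yes] OR [the establishment does not handle raw meat? no] → satisfied.
rule 2 — Restricted Kitchen: [Authorised Kitchen (rule 9)? yes] AND [the premises are registered with the local authority? no] → not satisfied.
rule 3 — Tier II Establishment: [the establishment operates from a mobile unit? yes] OR [the operator has not completed certified hygiene training? no] OR [the establishment does not supply food directly to the final consumer? no] → satisfied.
rule 10 — Tier V Establishment: [no products of animal origin are served? no] OR [the establishment undertakes on-site processing? no] → not satisfied.
rule 4 — Tier VI Undertaking: [not a Restricted Kitchen (rule 2)? yes] OR [not a Tier II Establishment (rule 3)? no] OR [not a Tier V Establishment (rule 10)? yes] → satisfied.
rule 1 — Tier III Premises: [the water supply is not from an approved source? no] OR [a documented food-safety management system is in place? yes] → satisfied.
rule 5 — Regulated Operation: [Tier III Premises (rule 1)? yes] AND [the establishment imports ingredients from outside the territory? yes] → satisfied.
rule 8 — Standard Undertaking: Chargeable Establishment (rule 6)? no; Tier VI Undertaking (rule 4)? yes; Regulated Operation (rule 5)? yes — 2 of 3 hold (need ≥2) → satisfied.

Yes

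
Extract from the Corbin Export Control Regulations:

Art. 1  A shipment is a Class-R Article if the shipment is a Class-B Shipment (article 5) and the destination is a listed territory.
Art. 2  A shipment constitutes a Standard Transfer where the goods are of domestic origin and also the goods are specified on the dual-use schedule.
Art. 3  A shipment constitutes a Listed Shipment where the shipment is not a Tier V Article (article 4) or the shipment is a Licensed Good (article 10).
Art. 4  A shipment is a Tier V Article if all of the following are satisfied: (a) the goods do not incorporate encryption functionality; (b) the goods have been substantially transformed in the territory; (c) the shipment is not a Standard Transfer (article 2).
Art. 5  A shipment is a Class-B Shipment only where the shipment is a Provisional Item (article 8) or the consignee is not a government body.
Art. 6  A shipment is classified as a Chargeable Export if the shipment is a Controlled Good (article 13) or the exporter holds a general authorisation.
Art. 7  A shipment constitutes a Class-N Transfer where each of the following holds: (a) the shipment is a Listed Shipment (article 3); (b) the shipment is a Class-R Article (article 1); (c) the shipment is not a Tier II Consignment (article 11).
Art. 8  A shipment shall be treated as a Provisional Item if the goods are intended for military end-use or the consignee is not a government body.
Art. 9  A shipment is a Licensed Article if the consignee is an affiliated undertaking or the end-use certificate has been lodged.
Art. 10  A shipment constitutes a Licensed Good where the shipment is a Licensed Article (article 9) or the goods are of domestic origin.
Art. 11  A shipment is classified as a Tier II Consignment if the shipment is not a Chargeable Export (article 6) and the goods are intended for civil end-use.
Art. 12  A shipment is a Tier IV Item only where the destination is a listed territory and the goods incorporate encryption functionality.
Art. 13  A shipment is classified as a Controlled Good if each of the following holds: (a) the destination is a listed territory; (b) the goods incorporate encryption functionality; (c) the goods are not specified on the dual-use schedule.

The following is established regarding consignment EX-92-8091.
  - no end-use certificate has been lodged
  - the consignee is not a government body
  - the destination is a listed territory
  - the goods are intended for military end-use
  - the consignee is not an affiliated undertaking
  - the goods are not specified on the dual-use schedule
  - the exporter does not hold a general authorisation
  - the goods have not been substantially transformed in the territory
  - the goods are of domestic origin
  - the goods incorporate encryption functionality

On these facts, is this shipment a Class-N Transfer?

Yes

article 2 — Standard Transfer: [the goods are of domestic origin? yes] AND [the goods are specified on the dual-use schedule? no] → not satisfied.
article 4 — Tier V Article: [the goods do not incorporate encryption functionality? no] AND [the goods have been substantially transformed in the territory? no] AND [not a Standard Transfer (article 2)? yes] → not satisfied.
article 9 — Licensed Article: [the consignee is an affiliated undertaking? no] OR [the end-use certificate has been lodged? no] → not satisfied.
article 10 — Licensed Good: [Licensed Article (article 9)? no] OR [the goods are of domestic origin? yes] → satisfied.
article 3 — Listed Shipment: [not a Tier V Article (article 4)? yes] OR [Licensed Good (article 10)? yes] → satisfied.
article 8 — Provisional Item: [the goods are intended for military end-use? yes] OR [the consignee is not a government body? yes] → satisfied.
article 5 — Class-B Shipment: [Provisional Item (article 8)? yes] OR [the consignee is not a government body? yes] → satisfied.
article 1 — Class-R Article: [Class-B Shipment (article 5)? yes] AND [the destination is a listed territory? yes] → satisfied.
article 13 — Controlled Good: [the destination is a listed territory? yes] AND [the goods incorporate encryption functionality? yes] AND [the goods are not specified on the dual-use schedule? yes] → satisfied.
article 6 — Chargeable Export: [Controlled Good (article 13)? yes] OR [the exporter holds a general authorisation? no] → satisfied.
article 11 — Tier II Consignment: [not a Chargeable Export (article 6)? no] AND [the goods are intended for civil end-use? no] → not satisfied.
article 7 — Class-N Transfer: [Listed Shipment (article 3)? yes] AND [Class-R Article (article 1)? yes] AND [not a Tier II Consignment (article 11)? yes] → satisfied.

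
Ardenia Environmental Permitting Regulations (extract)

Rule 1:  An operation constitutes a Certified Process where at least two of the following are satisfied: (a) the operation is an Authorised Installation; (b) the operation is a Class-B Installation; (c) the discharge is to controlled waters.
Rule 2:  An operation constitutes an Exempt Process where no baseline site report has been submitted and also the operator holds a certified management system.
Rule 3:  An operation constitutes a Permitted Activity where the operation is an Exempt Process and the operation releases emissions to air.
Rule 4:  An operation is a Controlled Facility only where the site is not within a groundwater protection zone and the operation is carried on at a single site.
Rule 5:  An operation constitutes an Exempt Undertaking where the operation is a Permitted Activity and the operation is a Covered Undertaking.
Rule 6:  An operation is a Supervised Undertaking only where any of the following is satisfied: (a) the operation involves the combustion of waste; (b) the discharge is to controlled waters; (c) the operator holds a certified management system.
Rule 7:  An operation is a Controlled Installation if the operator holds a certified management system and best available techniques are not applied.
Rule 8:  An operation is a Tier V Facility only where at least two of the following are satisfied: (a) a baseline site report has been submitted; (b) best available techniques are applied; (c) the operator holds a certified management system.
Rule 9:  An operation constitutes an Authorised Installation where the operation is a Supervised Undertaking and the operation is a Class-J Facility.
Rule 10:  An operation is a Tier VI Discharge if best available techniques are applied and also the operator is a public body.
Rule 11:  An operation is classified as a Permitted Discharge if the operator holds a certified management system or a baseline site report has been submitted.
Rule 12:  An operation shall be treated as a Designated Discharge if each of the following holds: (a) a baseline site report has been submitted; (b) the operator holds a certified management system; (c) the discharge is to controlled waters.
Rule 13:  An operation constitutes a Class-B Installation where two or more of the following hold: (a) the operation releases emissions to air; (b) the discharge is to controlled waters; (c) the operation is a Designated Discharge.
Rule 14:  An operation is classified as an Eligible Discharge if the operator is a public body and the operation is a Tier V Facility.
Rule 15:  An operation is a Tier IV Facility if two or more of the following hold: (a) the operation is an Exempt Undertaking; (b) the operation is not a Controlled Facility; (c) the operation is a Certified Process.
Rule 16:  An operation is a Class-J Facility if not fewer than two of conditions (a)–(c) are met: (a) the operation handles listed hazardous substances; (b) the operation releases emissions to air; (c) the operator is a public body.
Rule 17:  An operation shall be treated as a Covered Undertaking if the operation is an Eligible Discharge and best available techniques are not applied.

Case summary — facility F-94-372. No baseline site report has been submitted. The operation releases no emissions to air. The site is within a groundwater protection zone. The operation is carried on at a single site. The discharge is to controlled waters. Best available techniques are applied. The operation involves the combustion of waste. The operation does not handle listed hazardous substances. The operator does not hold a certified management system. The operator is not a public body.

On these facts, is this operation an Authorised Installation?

rule 6 — Supervised Undertaking: [the operation involves the combustion of waste? yes] OR [the discharge is to controlled waters? yes] OR [the operator holds a certified management system? no] → satisfied.
rule 16 — Class-J Facility: the operation handles listed hazardous substances? no; the operation releases emissions to air? no; the operator is a public body? no — 0 of 3 hold (need ≥2) → not satisfied.
rule 9 — Authorised Installation: [Supervised Undertaking (rule 6)? yes] AND [Class-J Facility (rule 16)? no] → not satisfied.

No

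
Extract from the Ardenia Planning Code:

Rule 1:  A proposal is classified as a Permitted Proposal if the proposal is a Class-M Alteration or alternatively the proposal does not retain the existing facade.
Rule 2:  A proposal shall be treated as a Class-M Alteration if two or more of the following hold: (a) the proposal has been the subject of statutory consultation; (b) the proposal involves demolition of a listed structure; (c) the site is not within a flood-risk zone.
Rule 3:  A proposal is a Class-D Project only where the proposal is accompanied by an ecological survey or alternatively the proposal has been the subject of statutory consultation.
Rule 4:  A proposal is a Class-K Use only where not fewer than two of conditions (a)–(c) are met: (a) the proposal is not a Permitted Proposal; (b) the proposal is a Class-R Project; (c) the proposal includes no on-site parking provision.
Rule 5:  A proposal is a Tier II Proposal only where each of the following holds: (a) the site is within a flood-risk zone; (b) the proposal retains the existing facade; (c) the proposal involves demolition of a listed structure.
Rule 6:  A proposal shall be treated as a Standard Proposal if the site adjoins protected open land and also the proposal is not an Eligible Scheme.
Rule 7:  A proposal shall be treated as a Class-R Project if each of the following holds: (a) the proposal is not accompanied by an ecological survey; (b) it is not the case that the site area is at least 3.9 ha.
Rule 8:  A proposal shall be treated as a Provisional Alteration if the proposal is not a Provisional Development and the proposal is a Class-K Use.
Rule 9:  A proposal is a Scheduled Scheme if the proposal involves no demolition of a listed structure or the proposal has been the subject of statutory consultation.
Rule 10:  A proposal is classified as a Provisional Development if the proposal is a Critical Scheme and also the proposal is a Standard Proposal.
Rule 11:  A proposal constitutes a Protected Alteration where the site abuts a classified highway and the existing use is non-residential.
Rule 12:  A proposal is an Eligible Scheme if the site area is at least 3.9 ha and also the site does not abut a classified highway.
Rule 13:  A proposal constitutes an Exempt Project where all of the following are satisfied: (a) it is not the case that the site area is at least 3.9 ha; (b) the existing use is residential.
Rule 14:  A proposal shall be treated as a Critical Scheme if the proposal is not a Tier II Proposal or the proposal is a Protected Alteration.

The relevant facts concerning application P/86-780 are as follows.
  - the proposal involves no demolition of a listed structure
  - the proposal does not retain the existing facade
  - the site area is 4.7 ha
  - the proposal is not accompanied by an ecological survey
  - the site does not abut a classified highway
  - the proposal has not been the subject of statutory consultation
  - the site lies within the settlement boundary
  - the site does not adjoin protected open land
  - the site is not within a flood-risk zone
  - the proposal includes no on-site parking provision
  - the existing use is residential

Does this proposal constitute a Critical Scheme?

Yes

Under rule 5: the site is within a flood-risk zone? no; and the proposal retains the existing facade? no; and the proposal involves demolition of a listed structure? no. So the proposal is not a Tier II Proposal.
Under rule 11: the site abuts a classified highway? no; and the existing use is non-residential? no. So the proposal is not a Protected Alteration.
Under rule 14: not a Tier II Proposal (rule 5)? yes; or Protected Alteration (rule 11)? no. So the proposal is a Critical Scheme.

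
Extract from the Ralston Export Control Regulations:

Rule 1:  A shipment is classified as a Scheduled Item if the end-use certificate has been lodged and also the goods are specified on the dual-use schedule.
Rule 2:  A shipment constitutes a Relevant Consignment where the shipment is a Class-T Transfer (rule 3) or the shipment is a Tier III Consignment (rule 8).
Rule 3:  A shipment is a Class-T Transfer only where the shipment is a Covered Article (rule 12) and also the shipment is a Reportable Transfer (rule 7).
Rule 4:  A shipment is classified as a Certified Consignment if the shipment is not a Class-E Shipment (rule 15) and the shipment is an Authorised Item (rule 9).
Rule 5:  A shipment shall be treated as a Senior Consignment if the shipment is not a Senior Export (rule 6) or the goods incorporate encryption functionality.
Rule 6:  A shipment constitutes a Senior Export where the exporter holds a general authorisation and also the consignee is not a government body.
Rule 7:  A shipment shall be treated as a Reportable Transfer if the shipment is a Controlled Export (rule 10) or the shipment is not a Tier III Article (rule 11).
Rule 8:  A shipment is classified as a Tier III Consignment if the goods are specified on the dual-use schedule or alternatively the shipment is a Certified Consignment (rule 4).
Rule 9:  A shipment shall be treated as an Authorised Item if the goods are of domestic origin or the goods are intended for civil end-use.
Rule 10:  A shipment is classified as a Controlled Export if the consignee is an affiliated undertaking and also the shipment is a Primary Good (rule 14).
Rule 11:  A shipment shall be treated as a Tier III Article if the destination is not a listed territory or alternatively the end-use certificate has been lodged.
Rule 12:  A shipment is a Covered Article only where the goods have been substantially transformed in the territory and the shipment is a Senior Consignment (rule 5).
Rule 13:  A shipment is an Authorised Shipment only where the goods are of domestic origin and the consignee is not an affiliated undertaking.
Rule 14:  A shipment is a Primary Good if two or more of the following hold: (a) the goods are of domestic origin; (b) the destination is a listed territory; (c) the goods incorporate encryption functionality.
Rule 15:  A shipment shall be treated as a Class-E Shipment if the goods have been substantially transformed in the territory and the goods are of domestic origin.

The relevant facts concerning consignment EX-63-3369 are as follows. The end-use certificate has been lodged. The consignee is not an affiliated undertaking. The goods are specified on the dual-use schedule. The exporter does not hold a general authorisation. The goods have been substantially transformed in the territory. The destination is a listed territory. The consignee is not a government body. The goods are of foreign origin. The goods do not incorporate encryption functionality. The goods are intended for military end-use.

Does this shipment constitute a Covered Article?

rule 6 — Senior Export: [the exporter holds a general authorisation? no] AND [the consignee is not a government body? yes] → not satisfied.
rule 5 — Senior Consignment: [not a Senior Export (rule 6)? yes] OR [the goods incorporate encryption functionality? no] → satisfied.
rule 12 — Covered Article: [the goods have been substantially transformed in the territory? yes] AND [Senior Consignment (rule 5)? yes] → satisfied.

Yes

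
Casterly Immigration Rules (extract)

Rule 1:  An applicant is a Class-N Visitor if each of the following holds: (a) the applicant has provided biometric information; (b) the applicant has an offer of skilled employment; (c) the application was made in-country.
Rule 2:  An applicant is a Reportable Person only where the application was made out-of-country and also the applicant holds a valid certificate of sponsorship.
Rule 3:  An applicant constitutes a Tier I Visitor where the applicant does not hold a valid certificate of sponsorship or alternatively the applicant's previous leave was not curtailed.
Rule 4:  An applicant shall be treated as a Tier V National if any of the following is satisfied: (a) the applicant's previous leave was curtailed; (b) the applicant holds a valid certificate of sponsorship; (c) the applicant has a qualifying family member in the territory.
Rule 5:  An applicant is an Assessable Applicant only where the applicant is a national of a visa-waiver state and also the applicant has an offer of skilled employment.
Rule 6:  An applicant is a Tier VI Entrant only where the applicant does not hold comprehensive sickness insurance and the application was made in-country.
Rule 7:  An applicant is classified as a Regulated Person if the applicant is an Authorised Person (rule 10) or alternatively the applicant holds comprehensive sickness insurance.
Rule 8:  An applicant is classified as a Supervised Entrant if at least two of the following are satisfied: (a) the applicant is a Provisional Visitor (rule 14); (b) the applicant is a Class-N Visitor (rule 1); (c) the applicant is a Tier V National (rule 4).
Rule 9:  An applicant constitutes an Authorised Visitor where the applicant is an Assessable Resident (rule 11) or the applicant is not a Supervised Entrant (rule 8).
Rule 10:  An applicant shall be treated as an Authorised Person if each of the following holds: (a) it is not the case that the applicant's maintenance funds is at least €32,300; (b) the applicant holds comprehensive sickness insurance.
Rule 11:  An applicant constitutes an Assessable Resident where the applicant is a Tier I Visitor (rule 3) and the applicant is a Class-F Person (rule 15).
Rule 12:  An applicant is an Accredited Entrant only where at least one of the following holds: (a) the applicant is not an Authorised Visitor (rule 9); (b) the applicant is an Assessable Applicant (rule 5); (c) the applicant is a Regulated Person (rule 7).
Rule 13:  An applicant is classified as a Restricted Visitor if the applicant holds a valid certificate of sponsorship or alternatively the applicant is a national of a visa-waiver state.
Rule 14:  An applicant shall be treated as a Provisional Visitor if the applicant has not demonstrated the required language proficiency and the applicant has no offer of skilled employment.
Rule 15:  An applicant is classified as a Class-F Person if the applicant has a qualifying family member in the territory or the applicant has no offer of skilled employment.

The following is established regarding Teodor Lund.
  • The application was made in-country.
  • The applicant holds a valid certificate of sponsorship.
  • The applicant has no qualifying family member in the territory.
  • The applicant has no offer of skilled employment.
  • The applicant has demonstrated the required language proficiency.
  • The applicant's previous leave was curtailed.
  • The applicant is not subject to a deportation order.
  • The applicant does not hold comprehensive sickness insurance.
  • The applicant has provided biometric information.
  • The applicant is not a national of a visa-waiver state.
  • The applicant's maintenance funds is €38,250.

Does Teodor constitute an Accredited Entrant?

No

Under rule 3: the applicant does not hold a valid certificate of sponsorship? no; or the applicant's previous leave was not curtailed? no. So the applicant is not a Tier I Visitor.
Under rule 15: the applicant has a qualifying family member in the territory? no; or the applicant has no offer of skilled employment? yes. So the applicant is a Class-F Person.
Under rule 11: Tier I Visitor (rule 3)? no; and Class-F Person (rule 15)? yes. So the applicant is not an Assessable Resident.
Under rule 14: the applicant has not demonstrated the required language proficiency? no; and the applicant has no offer of skilled employment? yes. So the applicant is not a Provisional Visitor.
Under rule 1: the applicant has provided biometric information? yes; and the applicant has an offer of skilled employment? no; and the application was made in-country? yes. So the applicant is not a Class-N Visitor.
Under rule 4: the applicant's previous leave was curtailed? yes; or the applicant holds a valid certificate of sponsorship? yes; or the applicant has a qualifying family member in the territory? no. So the applicant is a Tier V National.
Under rule 8: Provisional Visitor (rule 14)? no; Class-N Visitor (rule 1)? no; Tier V National (rule 4)? yes — 1 of 3 hold (need ≥2) → not satisfied.
Under rule 9: Assessable Resident (rule 11)? no; or not a Supervised Entrant (rule 8)? yes. So the applicant is an Authorised Visitor.
Under rule 5: the applicant is a national of a visa-waiver state? no; and the applicant has an offer of skilled employment? no. So the applicant is not an Assessable Applicant.
Under rule 10: applicant's maintenance funds: €38,250 ≥ €32,300? yes, so negated condition no; and the applicant holds comprehensive sickness insurance? no. So the applicant is not an Authorised Person.
Under rule 7: Authorised Person (rule 10)? no; or the applicant holds comprehensive sickness insurance? no. So the applicant is not a Regulated Person.
Under rule 12: not an Authorised Visitor (rule 9)? no; or Assessable Applicant (rule 5)? no; or Regulated Person (rule 7)? no. So the applicant is not an Accredited Entrant.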